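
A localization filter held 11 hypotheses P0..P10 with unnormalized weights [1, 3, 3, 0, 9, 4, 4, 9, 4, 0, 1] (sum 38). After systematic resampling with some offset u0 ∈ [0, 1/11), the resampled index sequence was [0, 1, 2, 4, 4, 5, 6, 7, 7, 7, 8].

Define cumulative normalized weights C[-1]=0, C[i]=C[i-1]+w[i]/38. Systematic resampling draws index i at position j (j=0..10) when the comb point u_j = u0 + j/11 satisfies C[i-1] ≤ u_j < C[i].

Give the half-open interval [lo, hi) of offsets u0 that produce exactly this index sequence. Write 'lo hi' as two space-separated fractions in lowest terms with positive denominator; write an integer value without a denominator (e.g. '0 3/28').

0 1/418

C = [1/38, 2/19, 7/38, 7/38, 8/19, 10/19, 12/19, 33/38, 37/38, 37/38, 1]
j=0 picked index 0: u0 ∈ [0, 1/38)
j=1 picked index 1: u0 ∈ [-27/418, 3/209)
j=2 picked index 2: u0 ∈ [-16/209, 1/418)
j=3 picked index 4: u0 ∈ [-37/418, 31/209)
j=4 picked index 4: u0 ∈ [-75/418, 12/209)
j=5 picked index 5: u0 ∈ [-7/209, 15/209)
j=6 picked index 6: u0 ∈ [-4/209, 18/209)
j=7 picked index 7: u0 ∈ [-1/209, 97/418)
j=8 picked index 7: u0 ∈ [-20/209, 59/418)
j=9 picked index 7: u0 ∈ [-39/209, 21/418)
j=10 picked index 8: u0 ∈ [-17/418, 27/418)
intersection: [0, 1/418)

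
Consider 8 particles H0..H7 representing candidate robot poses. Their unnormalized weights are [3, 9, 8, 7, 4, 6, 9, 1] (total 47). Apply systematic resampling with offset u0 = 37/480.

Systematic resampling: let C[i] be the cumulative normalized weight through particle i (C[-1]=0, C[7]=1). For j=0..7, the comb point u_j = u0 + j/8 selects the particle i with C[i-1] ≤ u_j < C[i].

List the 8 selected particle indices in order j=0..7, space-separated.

1 1 2 3 4 5 6 6

C = [3/47, 12/47, 20/47, 27/47, 31/47, 37/47, 46/47, 1]
j=0: u_0=37/480 ∈ [3/47, 12/47) → index 1
j=1: u_1=97/480 ∈ [3/47, 12/47) → index 1
j=2: u_2=157/480 ∈ [12/47, 20/47) → index 2
j=3: u_3=217/480 ∈ [20/47, 27/47) → index 3
j=4: u_4=277/480 ∈ [27/47, 31/47) → index 4
j=5: u_5=337/480 ∈ [31/47, 37/47) → index 5
j=6: u_6=397/480 ∈ [37/47, 46/47) → index 6
j=7: u_7=457/480 ∈ [37/47, 46/47) → index 6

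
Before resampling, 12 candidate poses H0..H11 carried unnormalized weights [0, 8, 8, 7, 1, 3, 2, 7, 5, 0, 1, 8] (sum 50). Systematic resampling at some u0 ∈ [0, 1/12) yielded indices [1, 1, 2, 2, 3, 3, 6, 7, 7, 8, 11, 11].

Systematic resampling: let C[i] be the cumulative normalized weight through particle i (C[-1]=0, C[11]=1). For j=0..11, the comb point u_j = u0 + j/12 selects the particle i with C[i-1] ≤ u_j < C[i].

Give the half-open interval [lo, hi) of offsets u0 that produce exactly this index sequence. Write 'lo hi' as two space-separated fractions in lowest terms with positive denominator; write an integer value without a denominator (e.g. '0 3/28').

1/25 13/300

C = [0, 4/25, 8/25, 23/50, 12/25, 27/50, 29/50, 18/25, 41/50, 41/50, 21/25, 1]
j=0 picked index 1: u0 ∈ [0, 4/25)
j=1 picked index 1: u0 ∈ [-1/12, 23/300)
j=2 picked index 2: u0 ∈ [-1/150, 23/150)
j=3 picked index 2: u0 ∈ [-9/100, 7/100)
j=4 picked index 3: u0 ∈ [-1/75, 19/150)
j=5 picked index 3: u0 ∈ [-29/300, 13/300)
j=6 picked index 6: u0 ∈ [1/25, 2/25)
j=7 picked index 7: u0 ∈ [-1/300, 41/300)
j=8 picked index 7: u0 ∈ [-13/150, 4/75)
j=9 picked index 8: u0 ∈ [-3/100, 7/100)
j=10 picked index 11: u0 ∈ [1/150, 1/6)
j=11 picked index 11: u0 ∈ [-23/300, 1/12)
intersection: [1/25, 13/300)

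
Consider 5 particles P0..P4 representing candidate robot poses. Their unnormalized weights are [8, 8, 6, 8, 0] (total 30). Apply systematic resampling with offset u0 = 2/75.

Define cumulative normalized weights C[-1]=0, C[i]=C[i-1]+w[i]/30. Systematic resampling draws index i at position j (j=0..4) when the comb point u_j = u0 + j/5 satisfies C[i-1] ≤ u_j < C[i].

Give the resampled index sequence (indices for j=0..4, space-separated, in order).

0 0 1 2 3

C = [4/15, 8/15, 11/15, 1, 1]
j=0: u_0=2/75 ∈ [0, 4/15) → index 0
j=1: u_1=17/75 ∈ [0, 4/15) → index 0
j=2: u_2=32/75 ∈ [4/15, 8/15) → index 1
j=3: u_3=47/75 ∈ [8/15, 11/15) → index 2
j=4: u_4=62/75 ∈ [11/15, 1) → index 3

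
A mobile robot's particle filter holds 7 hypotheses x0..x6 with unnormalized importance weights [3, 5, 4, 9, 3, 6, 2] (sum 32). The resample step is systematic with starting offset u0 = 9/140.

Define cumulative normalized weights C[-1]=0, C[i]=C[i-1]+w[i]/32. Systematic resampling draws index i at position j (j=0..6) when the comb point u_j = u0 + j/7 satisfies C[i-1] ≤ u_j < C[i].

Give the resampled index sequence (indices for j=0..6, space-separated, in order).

0 1 2 3 3 5 5

C = [3/32, 1/4, 3/8, 21/32, 3/4, 15/16, 1]
j=0: u_0=9/140 ∈ [0, 3/32) → index 0
j=1: u_1=29/140 ∈ [3/32, 1/4) → index 1
j=2: u_2=7/20 ∈ [1/4, 3/8) → index 2
j=3: u_3=69/140 ∈ [3/8, 21/32) → index 3
j=4: u_4=89/140 ∈ [3/8, 21/32) → index 3
j=5: u_5=109/140 ∈ [3/4, 15/16) → index 5
j=6: u_6=129/140 ∈ [3/4, 15/16) → index 5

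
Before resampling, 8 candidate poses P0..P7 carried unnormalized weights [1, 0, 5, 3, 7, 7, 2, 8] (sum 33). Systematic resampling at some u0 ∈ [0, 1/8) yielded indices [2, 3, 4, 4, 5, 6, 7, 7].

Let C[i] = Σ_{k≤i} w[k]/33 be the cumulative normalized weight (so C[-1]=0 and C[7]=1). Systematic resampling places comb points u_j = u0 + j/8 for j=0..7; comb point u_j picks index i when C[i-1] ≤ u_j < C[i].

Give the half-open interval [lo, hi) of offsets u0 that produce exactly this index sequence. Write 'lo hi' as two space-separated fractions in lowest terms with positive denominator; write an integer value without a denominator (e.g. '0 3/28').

19/264 29/264

C = [1/33, 1/33, 2/11, 3/11, 16/33, 23/33, 25/33, 1]
j=0 picked index 2: u0 ∈ [1/33, 2/11)
j=1 picked index 3: u0 ∈ [5/88, 13/88)
j=2 picked index 4: u0 ∈ [1/44, 31/132)
j=3 picked index 4: u0 ∈ [-9/88, 29/264)
j=4 picked index 5: u0 ∈ [-1/66, 13/66)
j=5 picked index 6: u0 ∈ [19/264, 35/264)
j=6 picked index 7: u0 ∈ [1/132, 1/4)
j=7 picked index 7: u0 ∈ [-31/264, 1/8)
intersection: [19/264, 29/264)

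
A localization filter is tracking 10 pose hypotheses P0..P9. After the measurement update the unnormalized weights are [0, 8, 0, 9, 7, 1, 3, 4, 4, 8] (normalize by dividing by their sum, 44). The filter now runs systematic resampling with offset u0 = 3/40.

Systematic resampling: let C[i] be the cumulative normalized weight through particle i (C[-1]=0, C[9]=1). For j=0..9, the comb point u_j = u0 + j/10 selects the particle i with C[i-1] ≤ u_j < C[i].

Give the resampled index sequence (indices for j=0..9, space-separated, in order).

C = [0, 2/11, 2/11, 17/44, 6/11, 25/44, 7/11, 8/11, 9/11, 1]
j=0: u_0=3/40 ∈ [0, 2/11) → index 1
j=1: u_1=7/40 ∈ [0, 2/11) → index 1
j=2: u_2=11/40 ∈ [2/11, 17/44) → index 3
j=3: u_3=3/8 ∈ [2/11, 17/44) → index 3
j=4: u_4=19/40 ∈ [17/44, 6/11) → index 4
j=5: u_5=23/40 ∈ [25/44, 7/11) → index 6
j=6: u_6=27/40 ∈ [7/11, 8/11) → index 7
j=7: u_7=31/40 ∈ [8/11, 9/11) → index 8
j=8: u_8=7/8 ∈ [9/11, 1) → index 9
j=9: u_9=39/40 ∈ [9/11, 1) → index 9

1 1 3 3 4 6 7 8 9 9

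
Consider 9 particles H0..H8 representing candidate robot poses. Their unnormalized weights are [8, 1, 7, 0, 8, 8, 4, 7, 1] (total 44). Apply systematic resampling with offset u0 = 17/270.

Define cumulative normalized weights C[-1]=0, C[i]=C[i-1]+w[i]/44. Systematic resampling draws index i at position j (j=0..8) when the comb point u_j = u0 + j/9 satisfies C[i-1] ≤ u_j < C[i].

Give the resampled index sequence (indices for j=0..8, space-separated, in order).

C = [2/11, 9/44, 4/11, 4/11, 6/11, 8/11, 9/11, 43/44, 1]
j=0: u_0=17/270 ∈ [0, 2/11) → index 0
j=1: u_1=47/270 ∈ [0, 2/11) → index 0
j=2: u_2=77/270 ∈ [9/44, 4/11) → index 2
j=3: u_3=107/270 ∈ [4/11, 6/11) → index 4
j=4: u_4=137/270 ∈ [4/11, 6/11) → index 4
j=5: u_5=167/270 ∈ [6/11, 8/11) → index 5
j=6: u_6=197/270 ∈ [8/11, 9/11) → index 6
j=7: u_7=227/270 ∈ [9/11, 43/44) → index 7
j=8: u_8=257/270 ∈ [9/11, 43/44) → index 7

0 0 2 4 4 5 6 7 7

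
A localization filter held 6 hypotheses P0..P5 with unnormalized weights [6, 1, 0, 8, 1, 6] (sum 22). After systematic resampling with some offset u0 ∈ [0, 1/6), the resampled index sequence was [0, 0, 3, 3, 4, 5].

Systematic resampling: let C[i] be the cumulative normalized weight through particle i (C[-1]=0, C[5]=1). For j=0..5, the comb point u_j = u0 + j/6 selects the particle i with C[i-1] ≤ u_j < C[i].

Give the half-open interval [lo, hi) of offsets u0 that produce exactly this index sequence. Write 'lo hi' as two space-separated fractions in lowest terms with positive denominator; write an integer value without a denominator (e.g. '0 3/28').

1/66 2/33

C = [3/11, 7/22, 7/22, 15/22, 8/11, 1]
j=0 picked index 0: u0 ∈ [0, 3/11)
j=1 picked index 0: u0 ∈ [-1/6, 7/66)
j=2 picked index 3: u0 ∈ [-1/66, 23/66)
j=3 picked index 3: u0 ∈ [-2/11, 2/11)
j=4 picked index 4: u0 ∈ [1/66, 2/33)
j=5 picked index 5: u0 ∈ [-7/66, 1/6)
intersection: [1/66, 2/33)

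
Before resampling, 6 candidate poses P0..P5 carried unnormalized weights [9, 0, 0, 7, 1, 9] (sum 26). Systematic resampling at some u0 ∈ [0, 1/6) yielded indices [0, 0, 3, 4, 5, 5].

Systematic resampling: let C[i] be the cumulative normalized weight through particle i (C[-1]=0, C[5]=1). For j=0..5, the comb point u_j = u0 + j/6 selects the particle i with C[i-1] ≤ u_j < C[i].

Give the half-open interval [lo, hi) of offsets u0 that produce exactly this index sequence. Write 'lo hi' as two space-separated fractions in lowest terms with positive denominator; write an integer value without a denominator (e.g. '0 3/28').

C = [9/26, 9/26, 9/26, 8/13, 17/26, 1]
j=0 picked index 0: u0 ∈ [0, 9/26)
j=1 picked index 0: u0 ∈ [-1/6, 7/39)
j=2 picked index 3: u0 ∈ [1/78, 11/39)
j=3 picked index 4: u0 ∈ [3/26, 2/13)
j=4 picked index 5: u0 ∈ [-1/78, 1/3)
j=5 picked index 5: u0 ∈ [-7/39, 1/6)
intersection: [3/26, 2/13)

3/26 2/13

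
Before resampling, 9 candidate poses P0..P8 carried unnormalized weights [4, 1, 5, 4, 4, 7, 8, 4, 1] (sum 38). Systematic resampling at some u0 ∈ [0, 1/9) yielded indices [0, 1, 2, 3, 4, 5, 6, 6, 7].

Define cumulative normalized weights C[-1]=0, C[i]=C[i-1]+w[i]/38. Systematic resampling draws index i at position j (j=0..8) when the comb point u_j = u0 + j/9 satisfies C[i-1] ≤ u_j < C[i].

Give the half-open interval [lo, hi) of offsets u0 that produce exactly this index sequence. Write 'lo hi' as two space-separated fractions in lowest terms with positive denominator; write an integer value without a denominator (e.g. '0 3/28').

C = [2/19, 5/38, 5/19, 7/19, 9/19, 25/38, 33/38, 37/38, 1]
j=0 picked index 0: u0 ∈ [0, 2/19)
j=1 picked index 1: u0 ∈ [-1/171, 7/342)
j=2 picked index 2: u0 ∈ [-31/342, 7/171)
j=3 picked index 3: u0 ∈ [-4/57, 2/57)
j=4 picked index 4: u0 ∈ [-13/171, 5/171)
j=5 picked index 5: u0 ∈ [-14/171, 35/342)
j=6 picked index 6: u0 ∈ [-1/114, 23/114)
j=7 picked index 6: u0 ∈ [-41/342, 31/342)
j=8 picked index 7: u0 ∈ [-7/342, 29/342)
intersection: [0, 7/342)

0 7/342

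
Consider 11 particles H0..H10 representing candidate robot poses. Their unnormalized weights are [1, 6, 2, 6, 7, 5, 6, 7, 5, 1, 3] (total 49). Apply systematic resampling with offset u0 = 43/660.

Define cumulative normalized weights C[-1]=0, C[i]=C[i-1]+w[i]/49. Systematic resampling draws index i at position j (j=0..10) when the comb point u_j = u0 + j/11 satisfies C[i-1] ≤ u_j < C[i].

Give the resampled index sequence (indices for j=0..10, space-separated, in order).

1 2 3 4 4 5 6 7 7 8 10

C = [1/49, 1/7, 9/49, 15/49, 22/49, 27/49, 33/49, 40/49, 45/49, 46/49, 1]
j=0: u_0=43/660 ∈ [1/49, 1/7) → index 1
j=1: u_1=103/660 ∈ [1/7, 9/49) → index 2
j=2: u_2=163/660 ∈ [9/49, 15/49) → index 3
j=3: u_3=223/660 ∈ [15/49, 22/49) → index 4
j=4: u_4=283/660 ∈ [15/49, 22/49) → index 4
j=5: u_5=343/660 ∈ [22/49, 27/49) → index 5
j=6: u_6=403/660 ∈ [27/49, 33/49) → index 6
j=7: u_7=463/660 ∈ [33/49, 40/49) → index 7
j=8: u_8=523/660 ∈ [33/49, 40/49) → index 7
j=9: u_9=53/60 ∈ [40/49, 45/49) → index 8
j=10: u_10=643/660 ∈ [46/49, 1) → index 10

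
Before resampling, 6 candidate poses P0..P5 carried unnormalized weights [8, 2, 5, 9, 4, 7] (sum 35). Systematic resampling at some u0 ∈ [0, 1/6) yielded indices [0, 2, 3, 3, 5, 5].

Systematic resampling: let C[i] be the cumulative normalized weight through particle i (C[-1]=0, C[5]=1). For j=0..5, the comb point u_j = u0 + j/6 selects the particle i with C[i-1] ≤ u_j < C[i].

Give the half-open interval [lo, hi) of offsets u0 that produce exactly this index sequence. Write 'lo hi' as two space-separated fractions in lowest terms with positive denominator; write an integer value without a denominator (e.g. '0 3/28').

C = [8/35, 2/7, 3/7, 24/35, 4/5, 1]
j=0 picked index 0: u0 ∈ [0, 8/35)
j=1 picked index 2: u0 ∈ [5/42, 11/42)
j=2 picked index 3: u0 ∈ [2/21, 37/105)
j=3 picked index 3: u0 ∈ [-1/14, 13/70)
j=4 picked index 5: u0 ∈ [2/15, 1/3)
j=5 picked index 5: u0 ∈ [-1/30, 1/6)
intersection: [2/15, 1/6)

2/15 1/6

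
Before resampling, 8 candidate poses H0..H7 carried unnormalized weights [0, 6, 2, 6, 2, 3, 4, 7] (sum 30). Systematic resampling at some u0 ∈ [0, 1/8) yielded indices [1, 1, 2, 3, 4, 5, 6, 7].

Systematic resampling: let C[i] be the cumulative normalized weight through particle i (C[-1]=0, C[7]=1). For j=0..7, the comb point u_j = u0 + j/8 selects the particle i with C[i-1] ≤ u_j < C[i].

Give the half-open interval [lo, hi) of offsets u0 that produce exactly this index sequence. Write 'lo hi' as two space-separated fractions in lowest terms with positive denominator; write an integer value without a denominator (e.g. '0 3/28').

C = [0, 1/5, 4/15, 7/15, 8/15, 19/30, 23/30, 1]
j=0 picked index 1: u0 ∈ [0, 1/5)
j=1 picked index 1: u0 ∈ [-1/8, 3/40)
j=2 picked index 2: u0 ∈ [-1/20, 1/60)
j=3 picked index 3: u0 ∈ [-13/120, 11/120)
j=4 picked index 4: u0 ∈ [-1/30, 1/30)
j=5 picked index 5: u0 ∈ [-11/120, 1/120)
j=6 picked index 6: u0 ∈ [-7/60, 1/60)
j=7 picked index 7: u0 ∈ [-13/120, 1/8)
intersection: [0, 1/120)

0 1/120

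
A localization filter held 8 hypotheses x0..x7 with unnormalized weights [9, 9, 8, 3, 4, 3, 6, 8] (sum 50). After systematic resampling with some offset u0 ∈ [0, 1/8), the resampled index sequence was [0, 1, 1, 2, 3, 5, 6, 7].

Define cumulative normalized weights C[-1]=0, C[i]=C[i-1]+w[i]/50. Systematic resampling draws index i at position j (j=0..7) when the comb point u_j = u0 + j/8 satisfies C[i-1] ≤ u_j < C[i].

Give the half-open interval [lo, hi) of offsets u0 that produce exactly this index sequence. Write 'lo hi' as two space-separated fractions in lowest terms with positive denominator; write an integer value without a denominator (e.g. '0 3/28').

11/200 2/25

C = [9/50, 9/25, 13/25, 29/50, 33/50, 18/25, 21/25, 1]
j=0 picked index 0: u0 ∈ [0, 9/50)
j=1 picked index 1: u0 ∈ [11/200, 47/200)
j=2 picked index 1: u0 ∈ [-7/100, 11/100)
j=3 picked index 2: u0 ∈ [-3/200, 29/200)
j=4 picked index 3: u0 ∈ [1/50, 2/25)
j=5 picked index 5: u0 ∈ [7/200, 19/200)
j=6 picked index 6: u0 ∈ [-3/100, 9/100)
j=7 picked index 7: u0 ∈ [-7/200, 1/8)
intersection: [11/200, 2/25)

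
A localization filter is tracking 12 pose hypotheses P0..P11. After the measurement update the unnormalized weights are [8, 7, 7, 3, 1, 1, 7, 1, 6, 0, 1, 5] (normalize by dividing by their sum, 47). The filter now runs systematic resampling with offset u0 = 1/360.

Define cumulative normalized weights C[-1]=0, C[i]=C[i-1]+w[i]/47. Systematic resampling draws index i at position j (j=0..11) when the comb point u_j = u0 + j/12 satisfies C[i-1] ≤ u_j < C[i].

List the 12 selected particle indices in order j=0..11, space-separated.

0 0 0 1 2 2 3 6 6 8 8 11

C = [8/47, 15/47, 22/47, 25/47, 26/47, 27/47, 34/47, 35/47, 41/47, 41/47, 42/47, 1]
j=0: u_0=1/360 ∈ [0, 8/47) → index 0
j=1: u_1=31/360 ∈ [0, 8/47) → index 0
j=2: u_2=61/360 ∈ [0, 8/47) → index 0
j=3: u_3=91/360 ∈ [8/47, 15/47) → index 1
j=4: u_4=121/360 ∈ [15/47, 22/47) → index 2
j=5: u_5=151/360 ∈ [15/47, 22/47) → index 2
j=6: u_6=181/360 ∈ [22/47, 25/47) → index 3
j=7: u_7=211/360 ∈ [27/47, 34/47) → index 6
j=8: u_8=241/360 ∈ [27/47, 34/47) → index 6
j=9: u_9=271/360 ∈ [35/47, 41/47) → index 8
j=10: u_10=301/360 ∈ [35/47, 41/47) → index 8
j=11: u_11=331/360 ∈ [42/47, 1) → index 11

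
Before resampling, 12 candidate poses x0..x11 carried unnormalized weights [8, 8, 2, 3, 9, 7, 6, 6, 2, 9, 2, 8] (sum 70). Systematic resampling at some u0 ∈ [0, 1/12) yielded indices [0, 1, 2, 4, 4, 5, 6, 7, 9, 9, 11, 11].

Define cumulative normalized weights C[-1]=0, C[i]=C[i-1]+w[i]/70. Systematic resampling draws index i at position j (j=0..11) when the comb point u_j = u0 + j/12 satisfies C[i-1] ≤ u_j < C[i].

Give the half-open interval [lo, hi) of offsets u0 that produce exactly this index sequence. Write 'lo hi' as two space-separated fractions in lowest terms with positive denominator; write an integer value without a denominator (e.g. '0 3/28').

13/210 1/12

C = [4/35, 8/35, 9/35, 3/10, 3/7, 37/70, 43/70, 7/10, 51/70, 6/7, 31/35, 1]
j=0 picked index 0: u0 ∈ [0, 4/35)
j=1 picked index 1: u0 ∈ [13/420, 61/420)
j=2 picked index 2: u0 ∈ [13/210, 19/210)
j=3 picked index 4: u0 ∈ [1/20, 5/28)
j=4 picked index 4: u0 ∈ [-1/30, 2/21)
j=5 picked index 5: u0 ∈ [1/84, 47/420)
j=6 picked index 6: u0 ∈ [1/35, 4/35)
j=7 picked index 7: u0 ∈ [13/420, 7/60)
j=8 picked index 9: u0 ∈ [13/210, 4/21)
j=9 picked index 9: u0 ∈ [-3/140, 3/28)
j=10 picked index 11: u0 ∈ [11/210, 1/6)
j=11 picked index 11: u0 ∈ [-13/420, 1/12)
intersection: [13/210, 1/12)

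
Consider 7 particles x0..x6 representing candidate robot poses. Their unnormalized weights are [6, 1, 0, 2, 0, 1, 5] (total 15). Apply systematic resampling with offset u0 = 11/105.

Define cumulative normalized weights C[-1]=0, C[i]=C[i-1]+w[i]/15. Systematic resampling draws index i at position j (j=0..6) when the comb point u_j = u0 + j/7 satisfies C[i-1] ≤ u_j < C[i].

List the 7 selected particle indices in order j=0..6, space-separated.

0 0 0 3 6 6 6

C = [2/5, 7/15, 7/15, 3/5, 3/5, 2/3, 1]
j=0: u_0=11/105 ∈ [0, 2/5) → index 0
j=1: u_1=26/105 ∈ [0, 2/5) → index 0
j=2: u_2=41/105 ∈ [0, 2/5) → index 0
j=3: u_3=8/15 ∈ [7/15, 3/5) → index 3
j=4: u_4=71/105 ∈ [2/3, 1) → index 6
j=5: u_5=86/105 ∈ [2/3, 1) → index 6
j=6: u_6=101/105 ∈ [2/3, 1) → index 6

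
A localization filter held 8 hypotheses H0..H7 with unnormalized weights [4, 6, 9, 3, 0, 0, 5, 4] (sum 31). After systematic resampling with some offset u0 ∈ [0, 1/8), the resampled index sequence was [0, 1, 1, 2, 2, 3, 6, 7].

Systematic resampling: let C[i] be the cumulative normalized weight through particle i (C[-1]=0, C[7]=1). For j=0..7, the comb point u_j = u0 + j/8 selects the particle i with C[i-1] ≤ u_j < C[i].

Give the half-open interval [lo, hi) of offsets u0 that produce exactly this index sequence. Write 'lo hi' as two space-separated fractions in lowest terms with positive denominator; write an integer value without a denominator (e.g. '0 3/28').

C = [4/31, 10/31, 19/31, 22/31, 22/31, 22/31, 27/31, 1]
j=0 picked index 0: u0 ∈ [0, 4/31)
j=1 picked index 1: u0 ∈ [1/248, 49/248)
j=2 picked index 1: u0 ∈ [-15/124, 9/124)
j=3 picked index 2: u0 ∈ [-13/248, 59/248)
j=4 picked index 2: u0 ∈ [-11/62, 7/62)
j=5 picked index 3: u0 ∈ [-3/248, 21/248)
j=6 picked index 6: u0 ∈ [-5/124, 15/124)
j=7 picked index 7: u0 ∈ [-1/248, 1/8)
intersection: [1/248, 9/124)

1/248 9/124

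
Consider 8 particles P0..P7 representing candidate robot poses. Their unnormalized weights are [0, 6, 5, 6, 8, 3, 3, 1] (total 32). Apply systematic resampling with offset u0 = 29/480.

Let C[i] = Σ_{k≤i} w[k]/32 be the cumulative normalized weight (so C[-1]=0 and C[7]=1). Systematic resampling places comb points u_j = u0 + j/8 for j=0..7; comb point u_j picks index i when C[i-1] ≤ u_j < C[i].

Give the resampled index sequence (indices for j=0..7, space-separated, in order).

C = [0, 3/16, 11/32, 17/32, 25/32, 7/8, 31/32, 1]
j=0: u_0=29/480 ∈ [0, 3/16) → index 1
j=1: u_1=89/480 ∈ [0, 3/16) → index 1
j=2: u_2=149/480 ∈ [3/16, 11/32) → index 2
j=3: u_3=209/480 ∈ [11/32, 17/32) → index 3
j=4: u_4=269/480 ∈ [17/32, 25/32) → index 4
j=5: u_5=329/480 ∈ [17/32, 25/32) → index 4
j=6: u_6=389/480 ∈ [25/32, 7/8) → index 5
j=7: u_7=449/480 ∈ [7/8, 31/32) → index 6

1 1 2 3 4 4 5 6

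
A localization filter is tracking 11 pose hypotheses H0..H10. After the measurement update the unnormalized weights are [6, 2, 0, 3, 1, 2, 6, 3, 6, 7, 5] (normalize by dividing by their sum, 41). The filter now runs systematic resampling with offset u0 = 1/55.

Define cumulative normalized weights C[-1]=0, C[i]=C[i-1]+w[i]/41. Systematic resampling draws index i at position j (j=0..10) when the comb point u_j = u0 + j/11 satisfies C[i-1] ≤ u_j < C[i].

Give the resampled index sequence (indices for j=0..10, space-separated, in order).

0 0 3 4 6 6 8 8 9 9 10

C = [6/41, 8/41, 8/41, 11/41, 12/41, 14/41, 20/41, 23/41, 29/41, 36/41, 1]
j=0: u_0=1/55 ∈ [0, 6/41) → index 0
j=1: u_1=6/55 ∈ [0, 6/41) → index 0
j=2: u_2=1/5 ∈ [8/41, 11/41) → index 3
j=3: u_3=16/55 ∈ [11/41, 12/41) → index 4
j=4: u_4=21/55 ∈ [14/41, 20/41) → index 6
j=5: u_5=26/55 ∈ [14/41, 20/41) → index 6
j=6: u_6=31/55 ∈ [23/41, 29/41) → index 8
j=7: u_7=36/55 ∈ [23/41, 29/41) → index 8
j=8: u_8=41/55 ∈ [29/41, 36/41) → index 9
j=9: u_9=46/55 ∈ [29/41, 36/41) → index 9
j=10: u_10=51/55 ∈ [36/41, 1) → index 10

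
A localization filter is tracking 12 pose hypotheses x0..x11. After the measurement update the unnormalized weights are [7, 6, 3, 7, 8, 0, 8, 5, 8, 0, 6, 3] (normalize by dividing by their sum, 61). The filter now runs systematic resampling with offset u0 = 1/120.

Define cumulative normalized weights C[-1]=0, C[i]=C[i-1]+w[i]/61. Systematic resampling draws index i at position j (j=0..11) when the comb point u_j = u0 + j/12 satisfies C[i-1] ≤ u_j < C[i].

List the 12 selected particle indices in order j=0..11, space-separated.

C = [7/61, 13/61, 16/61, 23/61, 31/61, 31/61, 39/61, 44/61, 52/61, 52/61, 58/61, 1]
j=0: u_0=1/120 ∈ [0, 7/61) → index 0
j=1: u_1=11/120 ∈ [0, 7/61) → index 0
j=2: u_2=7/40 ∈ [7/61, 13/61) → index 1
j=3: u_3=31/120 ∈ [13/61, 16/61) → index 2
j=4: u_4=41/120 ∈ [16/61, 23/61) → index 3
j=5: u_5=17/40 ∈ [23/61, 31/61) → index 4
j=6: u_6=61/120 ∈ [31/61, 39/61) → index 6
j=7: u_7=71/120 ∈ [31/61, 39/61) → index 6
j=8: u_8=27/40 ∈ [39/61, 44/61) → index 7
j=9: u_9=91/120 ∈ [44/61, 52/61) → index 8
j=10: u_10=101/120 ∈ [44/61, 52/61) → index 8
j=11: u_11=37/40 ∈ [52/61, 58/61) → index 10

0 0 1 2 3 4 6 6 7 8 8 10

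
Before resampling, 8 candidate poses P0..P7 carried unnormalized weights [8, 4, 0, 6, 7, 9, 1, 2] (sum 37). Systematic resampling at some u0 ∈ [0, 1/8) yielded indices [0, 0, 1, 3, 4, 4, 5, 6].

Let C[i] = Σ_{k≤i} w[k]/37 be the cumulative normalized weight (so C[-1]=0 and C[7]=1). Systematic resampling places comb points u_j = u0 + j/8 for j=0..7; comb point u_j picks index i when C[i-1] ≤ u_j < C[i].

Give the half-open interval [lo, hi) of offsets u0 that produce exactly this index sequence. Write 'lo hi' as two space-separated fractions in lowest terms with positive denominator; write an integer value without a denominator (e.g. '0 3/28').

13/296 15/296

C = [8/37, 12/37, 12/37, 18/37, 25/37, 34/37, 35/37, 1]
j=0 picked index 0: u0 ∈ [0, 8/37)
j=1 picked index 0: u0 ∈ [-1/8, 27/296)
j=2 picked index 1: u0 ∈ [-5/148, 11/148)
j=3 picked index 3: u0 ∈ [-15/296, 33/296)
j=4 picked index 4: u0 ∈ [-1/74, 13/74)
j=5 picked index 4: u0 ∈ [-41/296, 15/296)
j=6 picked index 5: u0 ∈ [-11/148, 25/148)
j=7 picked index 6: u0 ∈ [13/296, 21/296)
intersection: [13/296, 15/296)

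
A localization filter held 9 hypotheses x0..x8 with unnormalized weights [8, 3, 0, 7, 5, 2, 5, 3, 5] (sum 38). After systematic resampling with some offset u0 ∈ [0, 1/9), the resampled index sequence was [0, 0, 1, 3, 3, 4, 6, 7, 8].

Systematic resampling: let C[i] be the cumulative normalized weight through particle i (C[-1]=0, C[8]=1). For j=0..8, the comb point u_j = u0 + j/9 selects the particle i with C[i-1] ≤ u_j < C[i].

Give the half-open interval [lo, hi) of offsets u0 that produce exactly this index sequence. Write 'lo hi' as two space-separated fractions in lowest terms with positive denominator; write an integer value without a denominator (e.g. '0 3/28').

C = [4/19, 11/38, 11/38, 9/19, 23/38, 25/38, 15/19, 33/38, 1]
j=0 picked index 0: u0 ∈ [0, 4/19)
j=1 picked index 0: u0 ∈ [-1/9, 17/171)
j=2 picked index 1: u0 ∈ [-2/171, 23/342)
j=3 picked index 3: u0 ∈ [-5/114, 8/57)
j=4 picked index 3: u0 ∈ [-53/342, 5/171)
j=5 picked index 4: u0 ∈ [-14/171, 17/342)
j=6 picked index 6: u0 ∈ [-1/114, 7/57)
j=7 picked index 7: u0 ∈ [2/171, 31/342)
j=8 picked index 8: u0 ∈ [-7/342, 1/9)
intersection: [2/171, 5/171)

2/171 5/171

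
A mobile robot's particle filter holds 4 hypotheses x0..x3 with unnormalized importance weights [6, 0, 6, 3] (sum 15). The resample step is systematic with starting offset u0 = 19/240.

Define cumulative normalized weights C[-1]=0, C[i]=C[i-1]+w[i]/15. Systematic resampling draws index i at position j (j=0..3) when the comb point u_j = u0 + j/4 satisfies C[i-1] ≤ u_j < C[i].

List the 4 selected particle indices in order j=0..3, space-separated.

C = [2/5, 2/5, 4/5, 1]
j=0: u_0=19/240 ∈ [0, 2/5) → index 0
j=1: u_1=79/240 ∈ [0, 2/5) → index 0
j=2: u_2=139/240 ∈ [2/5, 4/5) → index 2
j=3: u_3=199/240 ∈ [4/5, 1) → index 3

0 0 2 3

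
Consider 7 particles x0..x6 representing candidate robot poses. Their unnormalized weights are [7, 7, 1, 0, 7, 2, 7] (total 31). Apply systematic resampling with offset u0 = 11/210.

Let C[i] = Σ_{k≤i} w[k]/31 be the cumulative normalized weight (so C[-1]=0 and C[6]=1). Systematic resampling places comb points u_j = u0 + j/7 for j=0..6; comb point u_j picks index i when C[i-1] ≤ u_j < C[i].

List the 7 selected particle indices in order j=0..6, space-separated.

C = [7/31, 14/31, 15/31, 15/31, 22/31, 24/31, 1]
j=0: u_0=11/210 ∈ [0, 7/31) → index 0
j=1: u_1=41/210 ∈ [0, 7/31) → index 0
j=2: u_2=71/210 ∈ [7/31, 14/31) → index 1
j=3: u_3=101/210 ∈ [14/31, 15/31) → index 2
j=4: u_4=131/210 ∈ [15/31, 22/31) → index 4
j=5: u_5=23/30 ∈ [22/31, 24/31) → index 5
j=6: u_6=191/210 ∈ [24/31, 1) → index 6

0 0 1 2 4 5 6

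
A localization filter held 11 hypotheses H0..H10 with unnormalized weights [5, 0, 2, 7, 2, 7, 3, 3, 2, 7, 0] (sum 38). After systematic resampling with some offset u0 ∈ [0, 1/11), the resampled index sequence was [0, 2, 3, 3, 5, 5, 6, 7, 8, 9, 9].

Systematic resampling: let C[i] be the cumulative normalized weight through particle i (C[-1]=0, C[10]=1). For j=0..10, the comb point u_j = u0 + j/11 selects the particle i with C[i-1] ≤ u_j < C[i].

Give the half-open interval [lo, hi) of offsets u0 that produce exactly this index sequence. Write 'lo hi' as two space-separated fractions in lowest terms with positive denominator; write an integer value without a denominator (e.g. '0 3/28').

25/418 37/418

C = [5/38, 5/38, 7/38, 7/19, 8/19, 23/38, 13/19, 29/38, 31/38, 1, 1]
j=0 picked index 0: u0 ∈ [0, 5/38)
j=1 picked index 2: u0 ∈ [17/418, 39/418)
j=2 picked index 3: u0 ∈ [1/418, 39/209)
j=3 picked index 3: u0 ∈ [-37/418, 20/209)
j=4 picked index 5: u0 ∈ [12/209, 101/418)
j=5 picked index 5: u0 ∈ [-7/209, 63/418)
j=6 picked index 6: u0 ∈ [25/418, 29/209)
j=7 picked index 7: u0 ∈ [10/209, 53/418)
j=8 picked index 8: u0 ∈ [15/418, 37/418)
j=9 picked index 9: u0 ∈ [-1/418, 2/11)
j=10 picked index 9: u0 ∈ [-39/418, 1/11)
intersection: [25/418, 37/418)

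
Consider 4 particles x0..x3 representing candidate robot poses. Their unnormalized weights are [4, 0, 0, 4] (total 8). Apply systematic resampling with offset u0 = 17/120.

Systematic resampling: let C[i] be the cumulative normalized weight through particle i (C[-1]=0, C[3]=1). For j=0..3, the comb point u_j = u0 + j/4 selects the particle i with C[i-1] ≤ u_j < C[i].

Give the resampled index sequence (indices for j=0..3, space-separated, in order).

C = [1/2, 1/2, 1/2, 1]
j=0: u_0=17/120 ∈ [0, 1/2) → index 0
j=1: u_1=47/120 ∈ [0, 1/2) → index 0
j=2: u_2=77/120 ∈ [1/2, 1) → index 3
j=3: u_3=107/120 ∈ [1/2, 1) → index 3

0 0 3 3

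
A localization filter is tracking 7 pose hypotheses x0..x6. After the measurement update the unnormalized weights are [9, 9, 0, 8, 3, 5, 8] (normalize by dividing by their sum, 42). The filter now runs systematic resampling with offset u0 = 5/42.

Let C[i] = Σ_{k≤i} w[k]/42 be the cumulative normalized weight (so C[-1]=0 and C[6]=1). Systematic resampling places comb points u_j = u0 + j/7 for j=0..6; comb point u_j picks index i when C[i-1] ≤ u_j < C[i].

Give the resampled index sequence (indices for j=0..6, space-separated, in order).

C = [3/14, 3/7, 3/7, 13/21, 29/42, 17/21, 1]
j=0: u_0=5/42 ∈ [0, 3/14) → index 0
j=1: u_1=11/42 ∈ [3/14, 3/7) → index 1
j=2: u_2=17/42 ∈ [3/14, 3/7) → index 1
j=3: u_3=23/42 ∈ [3/7, 13/21) → index 3
j=4: u_4=29/42 ∈ [29/42, 17/21) → index 5
j=5: u_5=5/6 ∈ [17/21, 1) → index 6
j=6: u_6=41/42 ∈ [17/21, 1) → index 6

0 1 1 3 5 6 6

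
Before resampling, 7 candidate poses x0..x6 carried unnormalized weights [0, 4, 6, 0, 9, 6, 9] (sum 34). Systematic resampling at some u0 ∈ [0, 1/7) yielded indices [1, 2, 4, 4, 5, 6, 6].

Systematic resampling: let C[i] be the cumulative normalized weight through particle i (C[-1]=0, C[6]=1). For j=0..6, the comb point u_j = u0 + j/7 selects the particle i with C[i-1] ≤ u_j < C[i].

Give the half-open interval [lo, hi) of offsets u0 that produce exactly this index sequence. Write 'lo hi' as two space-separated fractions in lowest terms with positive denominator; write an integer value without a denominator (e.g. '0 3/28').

5/238 2/17

C = [0, 2/17, 5/17, 5/17, 19/34, 25/34, 1]
j=0 picked index 1: u0 ∈ [0, 2/17)
j=1 picked index 2: u0 ∈ [-3/119, 18/119)
j=2 picked index 4: u0 ∈ [1/119, 65/238)
j=3 picked index 4: u0 ∈ [-16/119, 31/238)
j=4 picked index 5: u0 ∈ [-3/238, 39/238)
j=5 picked index 6: u0 ∈ [5/238, 2/7)
j=6 picked index 6: u0 ∈ [-29/238, 1/7)
intersection: [5/238, 2/17)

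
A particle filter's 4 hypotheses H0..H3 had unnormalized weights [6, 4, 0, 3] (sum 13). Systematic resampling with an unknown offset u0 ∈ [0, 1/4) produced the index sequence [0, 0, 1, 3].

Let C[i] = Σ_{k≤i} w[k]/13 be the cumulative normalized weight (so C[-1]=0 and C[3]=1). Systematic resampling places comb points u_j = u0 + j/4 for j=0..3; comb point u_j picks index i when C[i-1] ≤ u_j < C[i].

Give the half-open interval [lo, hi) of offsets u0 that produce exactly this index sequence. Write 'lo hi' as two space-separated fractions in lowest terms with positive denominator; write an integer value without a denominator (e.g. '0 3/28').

1/52 11/52

C = [6/13, 10/13, 10/13, 1]
j=0 picked index 0: u0 ∈ [0, 6/13)
j=1 picked index 0: u0 ∈ [-1/4, 11/52)
j=2 picked index 1: u0 ∈ [-1/26, 7/26)
j=3 picked index 3: u0 ∈ [1/52, 1/4)
intersection: [1/52, 11/52)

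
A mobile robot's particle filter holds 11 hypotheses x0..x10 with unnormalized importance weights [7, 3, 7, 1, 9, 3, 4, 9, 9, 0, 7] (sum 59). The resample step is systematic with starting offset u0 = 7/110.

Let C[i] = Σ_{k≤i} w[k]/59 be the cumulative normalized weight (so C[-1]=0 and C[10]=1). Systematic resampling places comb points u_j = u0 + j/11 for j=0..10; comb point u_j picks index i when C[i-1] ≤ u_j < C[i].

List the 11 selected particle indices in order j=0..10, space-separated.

0 1 2 4 4 6 7 7 8 10 10

C = [7/59, 10/59, 17/59, 18/59, 27/59, 30/59, 34/59, 43/59, 52/59, 52/59, 1]
j=0: u_0=7/110 ∈ [0, 7/59) → index 0
j=1: u_1=17/110 ∈ [7/59, 10/59) → index 1
j=2: u_2=27/110 ∈ [10/59, 17/59) → index 2
j=3: u_3=37/110 ∈ [18/59, 27/59) → index 4
j=4: u_4=47/110 ∈ [18/59, 27/59) → index 4
j=5: u_5=57/110 ∈ [30/59, 34/59) → index 6
j=6: u_6=67/110 ∈ [34/59, 43/59) → index 7
j=7: u_7=7/10 ∈ [34/59, 43/59) → index 7
j=8: u_8=87/110 ∈ [43/59, 52/59) → index 8
j=9: u_9=97/110 ∈ [52/59, 1) → index 10
j=10: u_10=107/110 ∈ [52/59, 1) → index 10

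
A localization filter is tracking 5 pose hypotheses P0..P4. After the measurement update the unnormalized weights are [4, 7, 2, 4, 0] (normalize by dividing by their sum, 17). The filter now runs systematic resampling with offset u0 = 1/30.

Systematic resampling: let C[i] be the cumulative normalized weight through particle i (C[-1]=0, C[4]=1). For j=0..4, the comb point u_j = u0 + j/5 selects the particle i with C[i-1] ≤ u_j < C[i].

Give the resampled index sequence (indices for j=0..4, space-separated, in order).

C = [4/17, 11/17, 13/17, 1, 1]
j=0: u_0=1/30 ∈ [0, 4/17) → index 0
j=1: u_1=7/30 ∈ [0, 4/17) → index 0
j=2: u_2=13/30 ∈ [4/17, 11/17) → index 1
j=3: u_3=19/30 ∈ [4/17, 11/17) → index 1
j=4: u_4=5/6 ∈ [13/17, 1) → index 3

0 0 1 1 3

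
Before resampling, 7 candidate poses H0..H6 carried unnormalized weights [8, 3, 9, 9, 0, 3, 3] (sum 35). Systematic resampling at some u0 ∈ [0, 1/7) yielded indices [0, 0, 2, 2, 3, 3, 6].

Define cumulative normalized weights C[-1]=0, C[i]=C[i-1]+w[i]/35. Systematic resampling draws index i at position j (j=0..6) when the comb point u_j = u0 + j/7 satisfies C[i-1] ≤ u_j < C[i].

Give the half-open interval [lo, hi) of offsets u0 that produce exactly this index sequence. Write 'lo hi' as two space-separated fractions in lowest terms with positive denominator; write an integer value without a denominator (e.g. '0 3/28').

C = [8/35, 11/35, 4/7, 29/35, 29/35, 32/35, 1]
j=0 picked index 0: u0 ∈ [0, 8/35)
j=1 picked index 0: u0 ∈ [-1/7, 3/35)
j=2 picked index 2: u0 ∈ [1/35, 2/7)
j=3 picked index 2: u0 ∈ [-4/35, 1/7)
j=4 picked index 3: u0 ∈ [0, 9/35)
j=5 picked index 3: u0 ∈ [-1/7, 4/35)
j=6 picked index 6: u0 ∈ [2/35, 1/7)
intersection: [2/35, 3/35)

2/35 3/35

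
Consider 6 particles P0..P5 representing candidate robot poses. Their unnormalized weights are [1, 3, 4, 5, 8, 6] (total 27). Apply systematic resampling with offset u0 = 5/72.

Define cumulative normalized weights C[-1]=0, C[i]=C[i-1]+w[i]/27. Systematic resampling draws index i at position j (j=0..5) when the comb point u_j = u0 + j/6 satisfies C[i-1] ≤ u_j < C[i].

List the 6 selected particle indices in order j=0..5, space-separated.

1 2 3 4 4 5

C = [1/27, 4/27, 8/27, 13/27, 7/9, 1]
j=0: u_0=5/72 ∈ [1/27, 4/27) → index 1
j=1: u_1=17/72 ∈ [4/27, 8/27) → index 2
j=2: u_2=29/72 ∈ [8/27, 13/27) → index 3
j=3: u_3=41/72 ∈ [13/27, 7/9) → index 4
j=4: u_4=53/72 ∈ [13/27, 7/9) → index 4
j=5: u_5=65/72 ∈ [7/9, 1) → index 5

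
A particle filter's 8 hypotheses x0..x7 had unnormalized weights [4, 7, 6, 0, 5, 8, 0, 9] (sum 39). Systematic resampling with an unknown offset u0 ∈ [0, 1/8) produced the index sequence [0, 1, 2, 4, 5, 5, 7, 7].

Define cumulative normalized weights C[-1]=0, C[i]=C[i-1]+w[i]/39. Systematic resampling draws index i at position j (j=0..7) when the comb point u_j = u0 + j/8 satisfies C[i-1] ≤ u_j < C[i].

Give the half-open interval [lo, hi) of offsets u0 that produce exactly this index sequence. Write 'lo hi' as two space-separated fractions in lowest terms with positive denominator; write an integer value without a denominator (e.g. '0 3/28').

5/78 4/39

C = [4/39, 11/39, 17/39, 17/39, 22/39, 10/13, 10/13, 1]
j=0 picked index 0: u0 ∈ [0, 4/39)
j=1 picked index 1: u0 ∈ [-7/312, 49/312)
j=2 picked index 2: u0 ∈ [5/156, 29/156)
j=3 picked index 4: u0 ∈ [19/312, 59/312)
j=4 picked index 5: u0 ∈ [5/78, 7/26)
j=5 picked index 5: u0 ∈ [-19/312, 15/104)
j=6 picked index 7: u0 ∈ [1/52, 1/4)
j=7 picked index 7: u0 ∈ [-11/104, 1/8)
intersection: [5/78, 4/39)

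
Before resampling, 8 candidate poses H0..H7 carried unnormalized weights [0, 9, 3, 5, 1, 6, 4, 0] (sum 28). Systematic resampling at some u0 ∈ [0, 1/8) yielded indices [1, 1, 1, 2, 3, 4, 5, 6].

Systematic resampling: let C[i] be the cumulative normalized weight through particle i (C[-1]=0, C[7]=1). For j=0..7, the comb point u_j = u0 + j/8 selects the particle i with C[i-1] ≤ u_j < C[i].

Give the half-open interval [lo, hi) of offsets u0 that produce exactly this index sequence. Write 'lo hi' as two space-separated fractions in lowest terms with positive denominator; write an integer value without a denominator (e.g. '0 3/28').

C = [0, 9/28, 3/7, 17/28, 9/14, 6/7, 1, 1]
j=0 picked index 1: u0 ∈ [0, 9/28)
j=1 picked index 1: u0 ∈ [-1/8, 11/56)
j=2 picked index 1: u0 ∈ [-1/4, 1/14)
j=3 picked index 2: u0 ∈ [-3/56, 3/56)
j=4 picked index 3: u0 ∈ [-1/14, 3/28)
j=5 picked index 4: u0 ∈ [-1/56, 1/56)
j=6 picked index 5: u0 ∈ [-3/28, 3/28)
j=7 picked index 6: u0 ∈ [-1/56, 1/8)
intersection: [0, 1/56)

0 1/56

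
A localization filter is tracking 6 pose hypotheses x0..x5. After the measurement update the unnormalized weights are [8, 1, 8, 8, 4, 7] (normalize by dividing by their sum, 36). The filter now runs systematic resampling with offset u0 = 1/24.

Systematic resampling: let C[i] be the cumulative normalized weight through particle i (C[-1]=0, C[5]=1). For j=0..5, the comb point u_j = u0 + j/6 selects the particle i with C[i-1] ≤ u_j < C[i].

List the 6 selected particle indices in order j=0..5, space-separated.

0 0 2 3 4 5

C = [2/9, 1/4, 17/36, 25/36, 29/36, 1]
j=0: u_0=1/24 ∈ [0, 2/9) → index 0
j=1: u_1=5/24 ∈ [0, 2/9) → index 0
j=2: u_2=3/8 ∈ [1/4, 17/36) → index 2
j=3: u_3=13/24 ∈ [17/36, 25/36) → index 3
j=4: u_4=17/24 ∈ [25/36, 29/36) → index 4
j=5: u_5=7/8 ∈ [29/36, 1) → index 5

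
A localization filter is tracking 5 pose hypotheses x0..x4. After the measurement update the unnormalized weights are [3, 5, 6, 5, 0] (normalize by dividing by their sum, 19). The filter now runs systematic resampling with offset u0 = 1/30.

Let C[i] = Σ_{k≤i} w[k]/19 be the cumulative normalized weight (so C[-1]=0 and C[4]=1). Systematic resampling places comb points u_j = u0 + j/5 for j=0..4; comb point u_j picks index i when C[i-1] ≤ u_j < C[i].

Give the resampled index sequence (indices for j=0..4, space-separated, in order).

0 1 2 2 3

C = [3/19, 8/19, 14/19, 1, 1]
j=0: u_0=1/30 ∈ [0, 3/19) → index 0
j=1: u_1=7/30 ∈ [3/19, 8/19) → index 1
j=2: u_2=13/30 ∈ [8/19, 14/19) → index 2
j=3: u_3=19/30 ∈ [8/19, 14/19) → index 2
j=4: u_4=5/6 ∈ [14/19, 1) → index 3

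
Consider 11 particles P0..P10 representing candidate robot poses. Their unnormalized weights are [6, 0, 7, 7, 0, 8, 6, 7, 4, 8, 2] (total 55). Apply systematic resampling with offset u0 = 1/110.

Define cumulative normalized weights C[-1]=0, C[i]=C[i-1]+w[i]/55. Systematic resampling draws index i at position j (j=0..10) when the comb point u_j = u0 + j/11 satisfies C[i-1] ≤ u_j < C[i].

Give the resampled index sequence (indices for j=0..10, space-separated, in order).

0 0 2 3 5 5 6 7 7 9 9

C = [6/55, 6/55, 13/55, 4/11, 4/11, 28/55, 34/55, 41/55, 9/11, 53/55, 1]
j=0: u_0=1/110 ∈ [0, 6/55) → index 0
j=1: u_1=1/10 ∈ [0, 6/55) → index 0
j=2: u_2=21/110 ∈ [6/55, 13/55) → index 2
j=3: u_3=31/110 ∈ [13/55, 4/11) → index 3
j=4: u_4=41/110 ∈ [4/11, 28/55) → index 5
j=5: u_5=51/110 ∈ [4/11, 28/55) → index 5
j=6: u_6=61/110 ∈ [28/55, 34/55) → index 6
j=7: u_7=71/110 ∈ [34/55, 41/55) → index 7
j=8: u_8=81/110 ∈ [34/55, 41/55) → index 7
j=9: u_9=91/110 ∈ [9/11, 53/55) → index 9
j=10: u_10=101/110 ∈ [9/11, 53/55) → index 9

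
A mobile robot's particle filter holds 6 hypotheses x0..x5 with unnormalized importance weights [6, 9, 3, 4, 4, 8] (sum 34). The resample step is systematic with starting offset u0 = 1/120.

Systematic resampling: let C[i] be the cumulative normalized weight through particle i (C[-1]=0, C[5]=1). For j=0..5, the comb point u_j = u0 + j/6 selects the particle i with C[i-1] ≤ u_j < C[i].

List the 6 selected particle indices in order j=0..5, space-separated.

C = [3/17, 15/34, 9/17, 11/17, 13/17, 1]
j=0: u_0=1/120 ∈ [0, 3/17) → index 0
j=1: u_1=7/40 ∈ [0, 3/17) → index 0
j=2: u_2=41/120 ∈ [3/17, 15/34) → index 1
j=3: u_3=61/120 ∈ [15/34, 9/17) → index 2
j=4: u_4=27/40 ∈ [11/17, 13/17) → index 4
j=5: u_5=101/120 ∈ [13/17, 1) → index 5

0 0 1 2 4 5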